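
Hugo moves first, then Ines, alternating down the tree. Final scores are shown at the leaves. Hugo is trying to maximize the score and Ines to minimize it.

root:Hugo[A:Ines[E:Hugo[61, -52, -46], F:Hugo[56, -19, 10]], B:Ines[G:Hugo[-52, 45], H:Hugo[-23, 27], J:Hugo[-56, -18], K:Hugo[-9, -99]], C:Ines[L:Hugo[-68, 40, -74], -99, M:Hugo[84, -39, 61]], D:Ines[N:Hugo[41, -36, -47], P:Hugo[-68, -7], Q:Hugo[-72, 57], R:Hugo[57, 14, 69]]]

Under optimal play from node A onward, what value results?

E (Hugo): max(61, -52, -46) = 61
F (Hugo): max(56, -19, 10) = 56
A (Ines): min(61, 56) = 56

56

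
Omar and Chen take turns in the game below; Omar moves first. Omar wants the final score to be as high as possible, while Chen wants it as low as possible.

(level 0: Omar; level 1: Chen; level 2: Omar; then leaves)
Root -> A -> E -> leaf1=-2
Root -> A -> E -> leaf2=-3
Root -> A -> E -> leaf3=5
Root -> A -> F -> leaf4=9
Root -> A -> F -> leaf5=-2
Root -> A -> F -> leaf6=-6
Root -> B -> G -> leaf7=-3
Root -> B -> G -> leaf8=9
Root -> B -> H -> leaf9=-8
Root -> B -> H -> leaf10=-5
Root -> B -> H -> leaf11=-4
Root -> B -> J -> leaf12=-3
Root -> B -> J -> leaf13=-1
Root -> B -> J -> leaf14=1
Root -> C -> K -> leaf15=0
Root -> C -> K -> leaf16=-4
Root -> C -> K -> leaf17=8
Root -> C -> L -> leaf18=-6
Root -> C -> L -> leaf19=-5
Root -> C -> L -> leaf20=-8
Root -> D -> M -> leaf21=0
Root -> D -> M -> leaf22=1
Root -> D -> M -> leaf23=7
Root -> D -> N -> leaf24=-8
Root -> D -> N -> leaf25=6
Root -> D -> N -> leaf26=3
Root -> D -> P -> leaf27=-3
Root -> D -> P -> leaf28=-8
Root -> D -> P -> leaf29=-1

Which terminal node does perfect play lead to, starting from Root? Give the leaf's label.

leaf3

E (Omar): max(-2, -3, 5) = 5
F (Omar): max(9, -2, -6) = 9
A (Chen): min(5, 9) = 5
G (Omar): max(-3, 9) = 9
H (Omar): max(-8, -5, -4) = -4
J (Omar): max(-3, -1, 1) = 1
B (Chen): min(9, -4, 1) = -4
K (Omar): max(0, -4, 8) = 8
L (Omar): max(-6, -5, -8) = -5
C (Chen): min(8, -5) = -5
M (Omar): max(0, 1, 7) = 7
N (Omar): max(-8, 6, 3) = 6
P (Omar): max(-3, -8, -1) = -1
D (Chen): min(7, 6, -1) = -1
Root (Omar): max(5, -4, -5, -1) = 5
At Root, Omar picks A (highest: 5).
At A, Chen picks E (lowest: 5).
At E, Omar picks leaf3 (highest: 5).
Terminal value 5.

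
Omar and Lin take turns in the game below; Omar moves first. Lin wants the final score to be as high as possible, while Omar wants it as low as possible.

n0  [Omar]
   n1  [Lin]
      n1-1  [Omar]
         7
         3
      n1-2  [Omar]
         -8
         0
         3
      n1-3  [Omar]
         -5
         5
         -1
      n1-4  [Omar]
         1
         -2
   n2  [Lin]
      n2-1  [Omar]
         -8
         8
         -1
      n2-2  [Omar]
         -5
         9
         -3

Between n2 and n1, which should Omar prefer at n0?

n2

n2-1 (Omar): min(-8, 8, -1) = -8
n2-2 (Omar): min(-5, 9, -3) = -5
n2 (Lin): max(-8, -5) = -5
n1-1 (Omar): min(7, 3) = 3
n1-2 (Omar): min(-8, 0, 3) = -8
n1-3 (Omar): min(-5, 5, -1) = -5
n1-4 (Omar): min(1, -2) = -2
n1 (Lin): max(3, -8, -5, -2) = 3
Omar prefers the lower value; n2=-5, n1=3. n2 is better since -5 < 3.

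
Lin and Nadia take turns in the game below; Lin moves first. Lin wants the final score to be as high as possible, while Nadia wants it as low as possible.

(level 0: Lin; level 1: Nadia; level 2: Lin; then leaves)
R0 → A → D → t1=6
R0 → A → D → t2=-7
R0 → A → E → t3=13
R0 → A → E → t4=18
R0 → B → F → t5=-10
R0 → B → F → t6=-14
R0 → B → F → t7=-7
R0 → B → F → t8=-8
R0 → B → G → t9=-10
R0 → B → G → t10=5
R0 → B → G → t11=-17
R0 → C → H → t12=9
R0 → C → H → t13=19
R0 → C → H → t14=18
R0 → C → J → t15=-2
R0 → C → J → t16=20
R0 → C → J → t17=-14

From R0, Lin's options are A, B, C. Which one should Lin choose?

C

D (Lin): max(6, -7) = 6
E (Lin): max(13, 18) = 18
A (Nadia): min(6, 18) = 6
F (Lin): max(-10, -14, -7, -8) = -7
G (Lin): max(-10, 5, -17) = 5
B (Nadia): min(-7, 5) = -7
H (Lin): max(9, 19, 18) = 19
J (Lin): max(-2, 20, -14) = 20
C (Nadia): min(19, 20) = 19
R0 (Lin): max(6, -7, 19) = 19
Lin at R0 wants the highest of {A=6, B=-7, C=19}, so chooses C.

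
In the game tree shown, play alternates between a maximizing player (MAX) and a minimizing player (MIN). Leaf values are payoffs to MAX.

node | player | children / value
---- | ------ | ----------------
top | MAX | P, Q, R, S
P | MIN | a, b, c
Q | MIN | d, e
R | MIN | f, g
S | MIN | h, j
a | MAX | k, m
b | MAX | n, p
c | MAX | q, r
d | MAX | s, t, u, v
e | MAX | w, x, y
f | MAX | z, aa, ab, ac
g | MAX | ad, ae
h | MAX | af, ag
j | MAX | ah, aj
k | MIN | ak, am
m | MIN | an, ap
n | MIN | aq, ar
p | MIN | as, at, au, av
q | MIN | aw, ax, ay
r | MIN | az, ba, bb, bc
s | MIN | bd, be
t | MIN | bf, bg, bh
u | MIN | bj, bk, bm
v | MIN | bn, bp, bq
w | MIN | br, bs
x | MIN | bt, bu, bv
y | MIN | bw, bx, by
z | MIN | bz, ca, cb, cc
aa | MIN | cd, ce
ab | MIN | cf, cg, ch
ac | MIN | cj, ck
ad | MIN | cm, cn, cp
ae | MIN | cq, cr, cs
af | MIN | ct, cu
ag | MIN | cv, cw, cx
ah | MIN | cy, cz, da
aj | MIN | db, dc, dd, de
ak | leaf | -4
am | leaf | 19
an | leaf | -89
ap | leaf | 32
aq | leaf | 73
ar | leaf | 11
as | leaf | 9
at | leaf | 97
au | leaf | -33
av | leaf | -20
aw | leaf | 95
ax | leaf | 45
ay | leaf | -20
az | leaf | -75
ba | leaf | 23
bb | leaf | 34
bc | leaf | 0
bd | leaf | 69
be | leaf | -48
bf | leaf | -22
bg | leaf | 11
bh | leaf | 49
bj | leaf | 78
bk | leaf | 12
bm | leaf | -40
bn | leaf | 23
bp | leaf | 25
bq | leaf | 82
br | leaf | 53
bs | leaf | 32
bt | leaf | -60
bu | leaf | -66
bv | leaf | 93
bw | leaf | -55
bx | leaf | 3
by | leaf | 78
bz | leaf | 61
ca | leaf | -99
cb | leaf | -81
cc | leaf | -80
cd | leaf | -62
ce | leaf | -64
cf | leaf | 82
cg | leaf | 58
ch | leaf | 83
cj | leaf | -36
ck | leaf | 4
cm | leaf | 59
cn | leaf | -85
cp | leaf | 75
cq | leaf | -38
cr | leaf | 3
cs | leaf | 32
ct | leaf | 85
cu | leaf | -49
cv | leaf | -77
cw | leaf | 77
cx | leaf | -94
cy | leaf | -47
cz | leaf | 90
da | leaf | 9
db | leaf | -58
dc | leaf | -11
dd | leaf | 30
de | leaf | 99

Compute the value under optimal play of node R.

z (MIN): min(61, -99, -81, -80) = -99
aa (MIN): min(-62, -64) = -64
ab (MIN): min(82, 58, 83) = 58
ac (MIN): min(-36, 4) = -36
f (MAX): max(-99, -64, 58, -36) = 58
ad (MIN): min(59, -85, 75) = -85
ae (MIN): min(-38, 3, 32) = -38
g (MAX): max(-85, -38) = -38
R (MIN): min(58, -38) = -38

-38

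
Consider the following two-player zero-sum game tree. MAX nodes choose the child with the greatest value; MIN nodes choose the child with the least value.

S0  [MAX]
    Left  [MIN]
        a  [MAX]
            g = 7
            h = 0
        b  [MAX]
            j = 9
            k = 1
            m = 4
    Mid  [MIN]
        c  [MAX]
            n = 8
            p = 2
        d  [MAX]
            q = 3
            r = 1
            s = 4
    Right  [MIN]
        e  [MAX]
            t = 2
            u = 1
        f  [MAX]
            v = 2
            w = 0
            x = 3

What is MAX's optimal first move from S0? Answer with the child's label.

a (MAX): max(7, 0) = 7
b (MAX): max(9, 1, 4) = 9
Left (MIN): min(7, 9) = 7
c (MAX): max(8, 2) = 8
d (MAX): max(3, 1, 4) = 4
Mid (MIN): min(8, 4) = 4
e (MAX): max(2, 1) = 2
f (MAX): max(2, 0, 3) = 3
Right (MIN): min(2, 3) = 2
S0 (MAX): max(7, 4, 2) = 7
MAX at S0 wants the highest of {Left=7, Mid=4, Right=2}, so chooses Left.

Left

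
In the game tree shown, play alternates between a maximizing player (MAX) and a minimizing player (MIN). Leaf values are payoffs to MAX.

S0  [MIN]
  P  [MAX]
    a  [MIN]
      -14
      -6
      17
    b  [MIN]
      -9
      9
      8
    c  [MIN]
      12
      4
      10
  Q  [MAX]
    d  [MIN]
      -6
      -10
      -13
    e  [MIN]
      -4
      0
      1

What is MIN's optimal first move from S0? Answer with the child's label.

a (MIN): min(-14, -6, 17) = -14
b (MIN): min(-9, 9, 8) = -9
c (MIN): min(12, 4, 10) = 4
P (MAX): max(-14, -9, 4) = 4
d (MIN): min(-6, -10, -13) = -13
e (MIN): min(-4, 0, 1) = -4
Q (MAX): max(-13, -4) = -4
S0 (MIN): min(4, -4) = -4
MIN at S0 wants the lowest of {P=4, Q=-4}, so chooses Q.

Q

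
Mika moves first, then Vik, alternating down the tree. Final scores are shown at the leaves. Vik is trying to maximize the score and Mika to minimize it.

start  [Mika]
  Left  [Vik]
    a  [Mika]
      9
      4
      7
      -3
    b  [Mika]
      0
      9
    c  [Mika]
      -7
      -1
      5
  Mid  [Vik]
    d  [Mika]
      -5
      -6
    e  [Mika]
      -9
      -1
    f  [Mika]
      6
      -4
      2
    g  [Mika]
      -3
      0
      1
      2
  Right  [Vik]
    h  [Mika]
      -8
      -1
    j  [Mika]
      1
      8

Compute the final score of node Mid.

-3

d (Mika): min(-5, -6) = -6
e (Mika): min(-9, -1) = -9
f (Mika): min(6, -4, 2) = -4
g (Mika): min(-3, 0, 1, 2) = -3
Mid (Vik): max(-6, -9, -4, -3) = -3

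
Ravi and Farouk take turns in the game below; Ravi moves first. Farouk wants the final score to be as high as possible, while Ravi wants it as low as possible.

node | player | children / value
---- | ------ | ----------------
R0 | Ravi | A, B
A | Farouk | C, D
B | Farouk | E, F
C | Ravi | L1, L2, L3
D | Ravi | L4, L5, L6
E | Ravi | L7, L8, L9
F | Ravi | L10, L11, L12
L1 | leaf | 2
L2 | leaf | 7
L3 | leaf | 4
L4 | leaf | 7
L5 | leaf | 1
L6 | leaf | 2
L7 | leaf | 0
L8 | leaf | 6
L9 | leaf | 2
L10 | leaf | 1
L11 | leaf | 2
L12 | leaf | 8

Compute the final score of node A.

C (Ravi): min(2, 7, 4) = 2
D (Ravi): min(7, 1, 2) = 1
A (Farouk): max(2, 1) = 2

2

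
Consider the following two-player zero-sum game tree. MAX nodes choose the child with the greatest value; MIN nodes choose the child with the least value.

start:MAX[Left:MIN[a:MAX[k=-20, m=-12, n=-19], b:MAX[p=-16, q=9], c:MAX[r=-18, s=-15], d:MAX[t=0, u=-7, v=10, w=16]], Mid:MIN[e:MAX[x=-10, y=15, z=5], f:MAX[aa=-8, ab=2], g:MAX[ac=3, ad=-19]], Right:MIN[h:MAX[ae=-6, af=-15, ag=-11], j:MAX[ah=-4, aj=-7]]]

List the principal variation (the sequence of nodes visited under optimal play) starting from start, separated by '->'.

a (MAX): max(-20, -12, -19) = -12
b (MAX): max(-16, 9) = 9
c (MAX): max(-18, -15) = -15
d (MAX): max(0, -7, 10, 16) = 16
Left (MIN): min(-12, 9, -15, 16) = -15
e (MAX): max(-10, 15, 5) = 15
f (MAX): max(-8, 2) = 2
g (MAX): max(3, -19) = 3
Mid (MIN): min(15, 2, 3) = 2
h (MAX): max(-6, -15, -11) = -6
j (MAX): max(-4, -7) = -4
Right (MIN): min(-6, -4) = -6
start (MAX): max(-15, 2, -6) = 2
At start, MAX picks Mid (highest: 2).
At Mid, MIN picks f (lowest: 2).
At f, MAX picks ab (highest: 2).
Terminal value 2.

start -> Mid -> f -> ab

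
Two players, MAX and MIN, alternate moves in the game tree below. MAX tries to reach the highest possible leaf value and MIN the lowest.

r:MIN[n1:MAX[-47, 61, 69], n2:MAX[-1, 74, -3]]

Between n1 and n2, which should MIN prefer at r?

n1

n1 (MAX): max(-47, 61, 69) = 69
n2 (MAX): max(-1, 74, -3) = 74
MIN prefers the lower value; n1=69, n2=74. n1 is better since 69 < 74.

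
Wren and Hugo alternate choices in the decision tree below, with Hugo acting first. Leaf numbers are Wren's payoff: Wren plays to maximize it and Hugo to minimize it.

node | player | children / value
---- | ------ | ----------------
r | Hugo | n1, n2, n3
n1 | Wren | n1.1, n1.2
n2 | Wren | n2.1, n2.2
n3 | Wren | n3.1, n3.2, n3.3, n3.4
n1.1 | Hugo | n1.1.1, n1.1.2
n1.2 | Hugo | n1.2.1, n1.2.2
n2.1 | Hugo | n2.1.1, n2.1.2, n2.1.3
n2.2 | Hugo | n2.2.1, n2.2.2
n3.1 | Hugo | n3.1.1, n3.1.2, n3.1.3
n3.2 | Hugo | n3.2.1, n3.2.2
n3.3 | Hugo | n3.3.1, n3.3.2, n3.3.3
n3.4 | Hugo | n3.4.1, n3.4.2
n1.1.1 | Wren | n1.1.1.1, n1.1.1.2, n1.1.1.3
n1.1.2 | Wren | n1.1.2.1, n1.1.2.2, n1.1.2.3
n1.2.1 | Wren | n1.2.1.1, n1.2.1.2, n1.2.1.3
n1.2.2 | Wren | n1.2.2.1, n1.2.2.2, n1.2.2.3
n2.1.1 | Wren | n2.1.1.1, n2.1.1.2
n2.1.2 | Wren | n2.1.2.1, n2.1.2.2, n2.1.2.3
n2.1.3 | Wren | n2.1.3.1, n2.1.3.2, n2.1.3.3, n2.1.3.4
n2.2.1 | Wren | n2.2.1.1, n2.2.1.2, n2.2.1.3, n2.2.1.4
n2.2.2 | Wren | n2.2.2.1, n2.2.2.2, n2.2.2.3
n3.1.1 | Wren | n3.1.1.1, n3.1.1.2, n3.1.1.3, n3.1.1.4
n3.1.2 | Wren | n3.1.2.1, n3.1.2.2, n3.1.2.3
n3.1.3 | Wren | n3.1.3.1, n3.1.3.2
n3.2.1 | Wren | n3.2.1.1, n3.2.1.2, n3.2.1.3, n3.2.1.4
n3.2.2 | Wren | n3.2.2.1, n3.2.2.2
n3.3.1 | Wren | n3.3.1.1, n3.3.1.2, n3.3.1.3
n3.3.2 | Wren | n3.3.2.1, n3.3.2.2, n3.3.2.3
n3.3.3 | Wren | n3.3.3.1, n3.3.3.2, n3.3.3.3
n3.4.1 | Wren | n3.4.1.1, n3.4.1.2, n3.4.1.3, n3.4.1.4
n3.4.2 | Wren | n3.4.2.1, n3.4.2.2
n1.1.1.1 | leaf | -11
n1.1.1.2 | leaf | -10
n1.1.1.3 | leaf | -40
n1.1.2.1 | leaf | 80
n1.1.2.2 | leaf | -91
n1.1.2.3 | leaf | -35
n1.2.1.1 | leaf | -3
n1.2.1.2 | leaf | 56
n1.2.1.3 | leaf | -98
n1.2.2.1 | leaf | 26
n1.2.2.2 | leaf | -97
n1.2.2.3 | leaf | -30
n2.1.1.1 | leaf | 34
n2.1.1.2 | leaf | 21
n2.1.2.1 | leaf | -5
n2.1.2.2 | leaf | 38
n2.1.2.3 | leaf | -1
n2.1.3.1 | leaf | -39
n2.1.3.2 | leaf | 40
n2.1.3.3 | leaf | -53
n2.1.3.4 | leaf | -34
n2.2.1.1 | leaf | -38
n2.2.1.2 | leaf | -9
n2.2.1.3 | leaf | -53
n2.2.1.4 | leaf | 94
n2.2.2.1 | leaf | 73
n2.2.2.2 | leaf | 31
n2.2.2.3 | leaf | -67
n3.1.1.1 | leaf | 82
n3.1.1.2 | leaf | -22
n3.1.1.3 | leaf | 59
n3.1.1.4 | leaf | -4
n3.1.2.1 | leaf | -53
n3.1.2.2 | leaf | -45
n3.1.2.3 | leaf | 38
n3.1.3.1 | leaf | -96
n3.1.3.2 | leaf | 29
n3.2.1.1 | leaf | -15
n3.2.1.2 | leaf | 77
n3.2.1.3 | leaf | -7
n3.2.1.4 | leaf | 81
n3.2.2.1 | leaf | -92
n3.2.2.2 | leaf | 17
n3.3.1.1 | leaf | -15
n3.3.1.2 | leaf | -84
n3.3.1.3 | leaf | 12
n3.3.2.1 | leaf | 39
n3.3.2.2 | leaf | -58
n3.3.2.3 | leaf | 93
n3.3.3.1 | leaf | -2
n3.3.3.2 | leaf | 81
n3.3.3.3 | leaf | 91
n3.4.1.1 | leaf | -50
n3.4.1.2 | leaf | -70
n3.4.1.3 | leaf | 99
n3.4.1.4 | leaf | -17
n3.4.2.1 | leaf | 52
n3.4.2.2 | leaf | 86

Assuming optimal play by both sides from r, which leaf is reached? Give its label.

n1.2.2.1

n1.1.1 (Wren): max(-11, -10, -40) = -10
n1.1.2 (Wren): max(80, -91, -35) = 80
n1.1 (Hugo): min(-10, 80) = -10
n1.2.1 (Wren): max(-3, 56, -98) = 56
n1.2.2 (Wren): max(26, -97, -30) = 26
n1.2 (Hugo): min(56, 26) = 26
n1 (Wren): max(-10, 26) = 26
n2.1.1 (Wren): max(34, 21) = 34
n2.1.2 (Wren): max(-5, 38, -1) = 38
n2.1.3 (Wren): max(-39, 40, -53, -34) = 40
n2.1 (Hugo): min(34, 38, 40) = 34
n2.2.1 (Wren): max(-38, -9, -53, 94) = 94
n2.2.2 (Wren): max(73, 31, -67) = 73
n2.2 (Hugo): min(94, 73) = 73
n2 (Wren): max(34, 73) = 73
n3.1.1 (Wren): max(82, -22, 59, -4) = 82
n3.1.2 (Wren): max(-53, -45, 38) = 38
n3.1.3 (Wren): max(-96, 29) = 29
n3.1 (Hugo): min(82, 38, 29) = 29
n3.2.1 (Wren): max(-15, 77, -7, 81) = 81
n3.2.2 (Wren): max(-92, 17) = 17
n3.2 (Hugo): min(81, 17) = 17
n3.3.1 (Wren): max(-15, -84, 12) = 12
n3.3.2 (Wren): max(39, -58, 93) = 93
n3.3.3 (Wren): max(-2, 81, 91) = 91
n3.3 (Hugo): min(12, 93, 91) = 12
n3.4.1 (Wren): max(-50, -70, 99, -17) = 99
n3.4.2 (Wren): max(52, 86) = 86
n3.4 (Hugo): min(99, 86) = 86
n3 (Wren): max(29, 17, 12, 86) = 86
r (Hugo): min(26, 73, 86) = 26
At r, Hugo picks n1 (lowest: 26).
At n1, Wren picks n1.2 (highest: 26).
At n1.2, Hugo picks n1.2.2 (lowest: 26).
At n1.2.2, Wren picks n1.2.2.1 (highest: 26).
Terminal value 26.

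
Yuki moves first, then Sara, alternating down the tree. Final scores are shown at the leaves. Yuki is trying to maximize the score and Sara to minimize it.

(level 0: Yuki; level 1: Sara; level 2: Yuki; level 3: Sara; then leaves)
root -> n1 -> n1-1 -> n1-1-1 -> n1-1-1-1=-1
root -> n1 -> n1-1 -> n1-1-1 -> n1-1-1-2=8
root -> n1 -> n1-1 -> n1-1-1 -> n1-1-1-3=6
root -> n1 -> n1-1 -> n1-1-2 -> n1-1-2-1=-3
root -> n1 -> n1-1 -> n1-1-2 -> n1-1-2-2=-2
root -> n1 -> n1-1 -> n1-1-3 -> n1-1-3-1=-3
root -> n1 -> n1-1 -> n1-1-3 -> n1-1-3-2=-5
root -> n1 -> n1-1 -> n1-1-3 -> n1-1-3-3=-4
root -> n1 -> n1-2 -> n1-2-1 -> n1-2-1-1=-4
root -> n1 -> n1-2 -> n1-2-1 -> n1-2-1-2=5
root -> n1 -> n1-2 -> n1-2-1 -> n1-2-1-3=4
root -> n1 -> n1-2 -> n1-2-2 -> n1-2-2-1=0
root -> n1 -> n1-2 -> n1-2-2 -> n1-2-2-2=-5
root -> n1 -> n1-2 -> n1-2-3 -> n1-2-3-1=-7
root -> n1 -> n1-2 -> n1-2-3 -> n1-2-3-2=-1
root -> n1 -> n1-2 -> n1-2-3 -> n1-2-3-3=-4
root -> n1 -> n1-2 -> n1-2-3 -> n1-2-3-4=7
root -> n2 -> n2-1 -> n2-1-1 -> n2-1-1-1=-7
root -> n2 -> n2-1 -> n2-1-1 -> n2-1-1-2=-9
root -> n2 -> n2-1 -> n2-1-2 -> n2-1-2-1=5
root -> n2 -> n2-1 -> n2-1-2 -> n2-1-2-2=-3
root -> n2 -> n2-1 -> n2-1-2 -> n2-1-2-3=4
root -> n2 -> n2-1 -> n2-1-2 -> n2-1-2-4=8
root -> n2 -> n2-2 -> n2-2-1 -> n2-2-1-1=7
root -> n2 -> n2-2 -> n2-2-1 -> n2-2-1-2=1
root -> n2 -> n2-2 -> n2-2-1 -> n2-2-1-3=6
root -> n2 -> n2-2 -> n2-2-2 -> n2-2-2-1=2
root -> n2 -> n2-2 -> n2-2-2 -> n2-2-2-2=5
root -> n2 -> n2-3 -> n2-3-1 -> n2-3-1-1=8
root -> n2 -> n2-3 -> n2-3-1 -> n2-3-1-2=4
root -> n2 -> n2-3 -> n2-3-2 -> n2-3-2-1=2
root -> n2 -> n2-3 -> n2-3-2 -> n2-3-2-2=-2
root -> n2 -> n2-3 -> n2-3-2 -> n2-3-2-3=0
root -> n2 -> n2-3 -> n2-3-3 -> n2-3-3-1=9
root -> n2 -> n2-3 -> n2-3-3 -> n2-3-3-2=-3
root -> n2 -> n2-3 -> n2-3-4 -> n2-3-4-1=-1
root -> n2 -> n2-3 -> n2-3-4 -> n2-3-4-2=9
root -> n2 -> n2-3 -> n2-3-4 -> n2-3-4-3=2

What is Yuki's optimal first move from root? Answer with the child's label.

n1-1-1 (Sara): min(-1, 8, 6) = -1
n1-1-2 (Sara): min(-3, -2) = -3
n1-1-3 (Sara): min(-3, -5, -4) = -5
n1-1 (Yuki): max(-1, -3, -5) = -1
n1-2-1 (Sara): min(-4, 5, 4) = -4
n1-2-2 (Sara): min(0, -5) = -5
n1-2-3 (Sara): min(-7, -1, -4, 7) = -7
n1-2 (Yuki): max(-4, -5, -7) = -4
n1 (Sara): min(-1, -4) = -4
n2-1-1 (Sara): min(-7, -9) = -9
n2-1-2 (Sara): min(5, -3, 4, 8) = -3
n2-1 (Yuki): max(-9, -3) = -3
n2-2-1 (Sara): min(7, 1, 6) = 1
n2-2-2 (Sara): min(2, 5) = 2
n2-2 (Yuki): max(1, 2) = 2
n2-3-1 (Sara): min(8, 4) = 4
n2-3-2 (Sara): min(2, -2, 0) = -2
n2-3-3 (Sara): min(9, -3) = -3
n2-3-4 (Sara): min(-1, 9, 2) = -1
n2-3 (Yuki): max(4, -2, -3, -1) = 4
n2 (Sara): min(-3, 2, 4) = -3
root (Yuki): max(-4, -3) = -3
Yuki at root wants the highest of {n1=-4, n2=-3}, so chooses n2.

n2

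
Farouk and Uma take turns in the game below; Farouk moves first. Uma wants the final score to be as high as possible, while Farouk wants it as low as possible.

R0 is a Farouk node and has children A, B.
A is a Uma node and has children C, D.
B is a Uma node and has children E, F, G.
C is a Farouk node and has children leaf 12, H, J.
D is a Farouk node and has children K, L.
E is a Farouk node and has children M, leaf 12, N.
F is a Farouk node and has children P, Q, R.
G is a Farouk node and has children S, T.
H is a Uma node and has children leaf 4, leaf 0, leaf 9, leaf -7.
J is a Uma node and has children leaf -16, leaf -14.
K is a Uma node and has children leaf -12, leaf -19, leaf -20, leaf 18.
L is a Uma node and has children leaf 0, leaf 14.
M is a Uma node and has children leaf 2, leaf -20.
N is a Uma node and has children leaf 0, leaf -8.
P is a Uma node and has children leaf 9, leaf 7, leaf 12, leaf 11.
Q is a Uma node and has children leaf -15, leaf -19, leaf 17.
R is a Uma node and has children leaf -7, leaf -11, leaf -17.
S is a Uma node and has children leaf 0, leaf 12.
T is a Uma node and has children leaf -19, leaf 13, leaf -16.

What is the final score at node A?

14

H (Uma): max(4, 0, 9, -7) = 9
J (Uma): max(-16, -14) = -14
C (Farouk): min(12, 9, -14) = -14
K (Uma): max(-12, -19, -20, 18) = 18
L (Uma): max(0, 14) = 14
D (Farouk): min(18, 14) = 14
A (Uma): max(-14, 14) = 14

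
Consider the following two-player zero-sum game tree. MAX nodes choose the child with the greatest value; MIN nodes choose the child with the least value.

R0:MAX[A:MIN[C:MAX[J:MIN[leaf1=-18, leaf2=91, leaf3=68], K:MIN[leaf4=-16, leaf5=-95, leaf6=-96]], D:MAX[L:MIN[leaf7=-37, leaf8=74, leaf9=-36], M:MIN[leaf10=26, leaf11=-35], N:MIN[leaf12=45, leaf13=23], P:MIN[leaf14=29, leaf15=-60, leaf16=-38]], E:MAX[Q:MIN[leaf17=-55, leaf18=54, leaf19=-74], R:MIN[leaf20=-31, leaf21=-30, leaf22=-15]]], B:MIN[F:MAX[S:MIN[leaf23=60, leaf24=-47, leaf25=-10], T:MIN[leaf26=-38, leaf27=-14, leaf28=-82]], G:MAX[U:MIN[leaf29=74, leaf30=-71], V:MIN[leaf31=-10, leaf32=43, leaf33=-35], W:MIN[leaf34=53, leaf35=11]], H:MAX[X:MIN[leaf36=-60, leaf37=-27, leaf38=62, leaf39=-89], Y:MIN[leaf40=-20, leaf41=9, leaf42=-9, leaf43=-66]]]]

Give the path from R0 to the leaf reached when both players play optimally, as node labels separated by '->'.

J (MIN): min(-18, 91, 68) = -18
K (MIN): min(-16, -95, -96) = -96
C (MAX): max(-18, -96) = -18
L (MIN): min(-37, 74, -36) = -37
M (MIN): min(26, -35) = -35
N (MIN): min(45, 23) = 23
P (MIN): min(29, -60, -38) = -60
D (MAX): max(-37, -35, 23, -60) = 23
Q (MIN): min(-55, 54, -74) = -74
R (MIN): min(-31, -30, -15) = -31
E (MAX): max(-74, -31) = -31
A (MIN): min(-18, 23, -31) = -31
S (MIN): min(60, -47, -10) = -47
T (MIN): min(-38, -14, -82) = -82
F (MAX): max(-47, -82) = -47
U (MIN): min(74, -71) = -71
V (MIN): min(-10, 43, -35) = -35
W (MIN): min(53, 11) = 11
G (MAX): max(-71, -35, 11) = 11
X (MIN): min(-60, -27, 62, -89) = -89
Y (MIN): min(-20, 9, -9, -66) = -66
H (MAX): max(-89, -66) = -66
B (MIN): min(-47, 11, -66) = -66
R0 (MAX): max(-31, -66) = -31
At R0, MAX picks A (highest: -31).
At A, MIN picks E (lowest: -31).
At E, MAX picks R (highest: -31).
At R, MIN picks leaf20 (lowest: -31).
Terminal value -31.

R0 -> A -> E -> R -> leaf20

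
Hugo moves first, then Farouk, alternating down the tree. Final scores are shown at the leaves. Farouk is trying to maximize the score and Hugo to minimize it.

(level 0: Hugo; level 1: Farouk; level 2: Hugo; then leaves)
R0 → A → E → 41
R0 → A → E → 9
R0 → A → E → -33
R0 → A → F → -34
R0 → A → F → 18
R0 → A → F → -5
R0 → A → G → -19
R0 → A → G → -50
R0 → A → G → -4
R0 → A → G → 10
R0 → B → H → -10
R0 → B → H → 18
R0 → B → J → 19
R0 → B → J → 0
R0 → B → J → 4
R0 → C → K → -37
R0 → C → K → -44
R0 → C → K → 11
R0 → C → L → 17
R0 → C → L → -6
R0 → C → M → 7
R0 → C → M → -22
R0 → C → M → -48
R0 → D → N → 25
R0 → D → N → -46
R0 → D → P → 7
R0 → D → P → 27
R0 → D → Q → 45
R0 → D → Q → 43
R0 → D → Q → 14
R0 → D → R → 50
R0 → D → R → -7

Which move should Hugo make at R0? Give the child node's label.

A

E (Hugo): min(41, 9, -33) = -33
F (Hugo): min(-34, 18, -5) = -34
G (Hugo): min(-19, -50, -4, 10) = -50
A (Farouk): max(-33, -34, -50) = -33
H (Hugo): min(-10, 18) = -10
J (Hugo): min(19, 0, 4) = 0
B (Farouk): max(-10, 0) = 0
K (Hugo): min(-37, -44, 11) = -44
L (Hugo): min(17, -6) = -6
M (Hugo): min(7, -22, -48) = -48
C (Farouk): max(-44, -6, -48) = -6
N (Hugo): min(25, -46) = -46
P (Hugo): min(7, 27) = 7
Q (Hugo): min(45, 43, 14) = 14
R (Hugo): min(50, -7) = -7
D (Farouk): max(-46, 7, 14, -7) = 14
R0 (Hugo): min(-33, 0, -6, 14) = -33
Hugo at R0 wants the lowest of {A=-33, B=0, C=-6, D=14}, so chooses A.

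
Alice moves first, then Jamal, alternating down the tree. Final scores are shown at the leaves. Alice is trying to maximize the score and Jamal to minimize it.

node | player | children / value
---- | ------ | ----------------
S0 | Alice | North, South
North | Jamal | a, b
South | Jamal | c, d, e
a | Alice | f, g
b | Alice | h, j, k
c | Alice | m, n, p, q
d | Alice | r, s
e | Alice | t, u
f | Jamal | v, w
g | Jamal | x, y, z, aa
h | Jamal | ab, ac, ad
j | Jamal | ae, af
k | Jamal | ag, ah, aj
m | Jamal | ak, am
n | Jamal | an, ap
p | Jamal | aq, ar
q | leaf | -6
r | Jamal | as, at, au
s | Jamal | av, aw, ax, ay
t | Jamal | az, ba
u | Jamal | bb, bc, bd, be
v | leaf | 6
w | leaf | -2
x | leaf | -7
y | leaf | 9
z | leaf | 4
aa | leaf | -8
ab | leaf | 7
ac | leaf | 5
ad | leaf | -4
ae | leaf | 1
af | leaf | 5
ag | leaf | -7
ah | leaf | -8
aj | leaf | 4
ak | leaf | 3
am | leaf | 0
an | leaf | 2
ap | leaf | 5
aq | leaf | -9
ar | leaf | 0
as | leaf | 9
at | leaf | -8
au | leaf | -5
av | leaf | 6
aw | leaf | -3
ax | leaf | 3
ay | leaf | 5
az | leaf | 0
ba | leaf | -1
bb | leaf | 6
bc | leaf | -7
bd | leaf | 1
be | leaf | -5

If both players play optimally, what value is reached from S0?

-2

f (Jamal): min(6, -2) = -2
g (Jamal): min(-7, 9, 4, -8) = -8
a (Alice): max(-2, -8) = -2
h (Jamal): min(7, 5, -4) = -4
j (Jamal): min(1, 5) = 1
k (Jamal): min(-7, -8, 4) = -8
b (Alice): max(-4, 1, -8) = 1
North (Jamal): min(-2, 1) = -2
m (Jamal): min(3, 0) = 0
n (Jamal): min(2, 5) = 2
p (Jamal): min(-9, 0) = -9
c (Alice): max(0, 2, -9, -6) = 2
r (Jamal): min(9, -8, -5) = -8
s (Jamal): min(6, -3, 3, 5) = -3
d (Alice): max(-8, -3) = -3
t (Jamal): min(0, -1) = -1
u (Jamal): min(6, -7, 1, -5) = -7
e (Alice): max(-1, -7) = -1
South (Jamal): min(2, -3, -1) = -3
S0 (Alice): max(-2, -3) = -2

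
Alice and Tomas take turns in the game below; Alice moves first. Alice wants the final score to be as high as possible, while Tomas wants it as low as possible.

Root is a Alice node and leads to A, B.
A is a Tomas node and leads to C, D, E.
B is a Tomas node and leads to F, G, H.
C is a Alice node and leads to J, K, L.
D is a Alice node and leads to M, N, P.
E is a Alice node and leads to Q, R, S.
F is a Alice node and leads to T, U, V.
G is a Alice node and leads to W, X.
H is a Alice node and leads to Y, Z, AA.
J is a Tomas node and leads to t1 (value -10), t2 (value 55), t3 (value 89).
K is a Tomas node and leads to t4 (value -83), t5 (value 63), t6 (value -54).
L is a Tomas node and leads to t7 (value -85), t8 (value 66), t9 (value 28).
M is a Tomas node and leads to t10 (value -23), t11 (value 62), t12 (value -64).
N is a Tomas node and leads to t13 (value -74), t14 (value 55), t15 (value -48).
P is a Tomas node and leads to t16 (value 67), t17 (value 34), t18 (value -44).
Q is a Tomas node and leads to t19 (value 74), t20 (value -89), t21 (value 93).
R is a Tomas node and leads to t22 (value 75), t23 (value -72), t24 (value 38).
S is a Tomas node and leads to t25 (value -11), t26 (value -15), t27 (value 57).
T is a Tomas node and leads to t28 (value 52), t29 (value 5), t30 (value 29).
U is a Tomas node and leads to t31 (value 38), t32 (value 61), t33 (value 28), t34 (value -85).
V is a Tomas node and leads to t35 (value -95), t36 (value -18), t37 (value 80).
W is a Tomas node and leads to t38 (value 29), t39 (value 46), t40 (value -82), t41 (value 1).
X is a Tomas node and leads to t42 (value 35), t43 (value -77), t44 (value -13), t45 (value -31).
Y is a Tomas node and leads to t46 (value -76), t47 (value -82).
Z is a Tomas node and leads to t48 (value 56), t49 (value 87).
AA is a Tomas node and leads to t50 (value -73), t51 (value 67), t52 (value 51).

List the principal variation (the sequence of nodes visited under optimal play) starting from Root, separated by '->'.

Root -> A -> D -> P -> t18

J (Tomas): min(-10, 55, 89) = -10
K (Tomas): min(-83, 63, -54) = -83
L (Tomas): min(-85, 66, 28) = -85
C (Alice): max(-10, -83, -85) = -10
M (Tomas): min(-23, 62, -64) = -64
N (Tomas): min(-74, 55, -48) = -74
P (Tomas): min(67, 34, -44) = -44
D (Alice): max(-64, -74, -44) = -44
Q (Tomas): min(74, -89, 93) = -89
R (Tomas): min(75, -72, 38) = -72
S (Tomas): min(-11, -15, 57) = -15
E (Alice): max(-89, -72, -15) = -15
A (Tomas): min(-10, -44, -15) = -44
T (Tomas): min(52, 5, 29) = 5
U (Tomas): min(38, 61, 28, -85) = -85
V (Tomas): min(-95, -18, 80) = -95
F (Alice): max(5, -85, -95) = 5
W (Tomas): min(29, 46, -82, 1) = -82
X (Tomas): min(35, -77, -13, -31) = -77
G (Alice): max(-82, -77) = -77
Y (Tomas): min(-76, -82) = -82
Z (Tomas): min(56, 87) = 56
AA (Tomas): min(-73, 67, 51) = -73
H (Alice): max(-82, 56, -73) = 56
B (Tomas): min(5, -77, 56) = -77
Root (Alice): max(-44, -77) = -44
At Root, Alice picks A (highest: -44).
At A, Tomas picks D (lowest: -44).
At D, Alice picks P (highest: -44).
At P, Tomas picks t18 (lowest: -44).
Terminal value -44.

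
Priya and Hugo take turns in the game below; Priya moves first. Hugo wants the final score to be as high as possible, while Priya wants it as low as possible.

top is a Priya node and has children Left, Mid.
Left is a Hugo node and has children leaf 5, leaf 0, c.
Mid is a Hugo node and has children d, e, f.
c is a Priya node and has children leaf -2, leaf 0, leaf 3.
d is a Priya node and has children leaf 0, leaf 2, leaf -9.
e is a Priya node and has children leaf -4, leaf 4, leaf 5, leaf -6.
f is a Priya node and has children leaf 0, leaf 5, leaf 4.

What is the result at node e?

-6

e (Priya): min(-4, 4, 5, -6) = -6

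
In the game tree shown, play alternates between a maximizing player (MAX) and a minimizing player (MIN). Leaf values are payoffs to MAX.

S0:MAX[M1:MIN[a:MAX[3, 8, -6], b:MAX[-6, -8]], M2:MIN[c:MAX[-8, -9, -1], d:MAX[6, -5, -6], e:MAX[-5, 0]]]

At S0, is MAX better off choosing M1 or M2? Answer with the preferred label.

a (MAX): max(3, 8, -6) = 8
b (MAX): max(-6, -8) = -6
M1 (MIN): min(8, -6) = -6
c (MAX): max(-8, -9, -1) = -1
d (MAX): max(6, -5, -6) = 6
e (MAX): max(-5, 0) = 0
M2 (MIN): min(-1, 6, 0) = -1
MAX prefers the higher value; M1=-6, M2=-1. M2 is better since -1 > -6.

M2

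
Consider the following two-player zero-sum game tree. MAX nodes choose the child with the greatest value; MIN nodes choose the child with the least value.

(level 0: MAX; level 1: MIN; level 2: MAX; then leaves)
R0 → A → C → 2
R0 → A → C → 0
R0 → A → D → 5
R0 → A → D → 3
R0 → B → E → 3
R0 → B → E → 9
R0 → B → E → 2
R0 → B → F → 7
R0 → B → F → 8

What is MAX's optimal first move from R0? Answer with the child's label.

B

C (MAX): max(2, 0) = 2
D (MAX): max(5, 3) = 5
A (MIN): min(2, 5) = 2
E (MAX): max(3, 9, 2) = 9
F (MAX): max(7, 8) = 8
B (MIN): min(9, 8) = 8
R0 (MAX): max(2, 8) = 8
MAX at R0 wants the highest of {A=2, B=8}, so chooses B.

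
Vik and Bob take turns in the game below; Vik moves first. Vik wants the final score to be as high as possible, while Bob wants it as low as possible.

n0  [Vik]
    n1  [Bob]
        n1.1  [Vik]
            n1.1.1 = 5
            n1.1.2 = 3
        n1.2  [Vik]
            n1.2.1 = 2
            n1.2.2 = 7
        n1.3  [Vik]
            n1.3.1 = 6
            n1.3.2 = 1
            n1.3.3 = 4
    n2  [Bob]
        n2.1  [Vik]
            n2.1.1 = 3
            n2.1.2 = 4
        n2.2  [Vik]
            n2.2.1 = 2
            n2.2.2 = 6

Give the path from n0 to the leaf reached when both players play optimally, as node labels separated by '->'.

n0 -> n1 -> n1.1 -> n1.1.1

n1.1 (Vik): max(5, 3) = 5
n1.2 (Vik): max(2, 7) = 7
n1.3 (Vik): max(6, 1, 4) = 6
n1 (Bob): min(5, 7, 6) = 5
n2.1 (Vik): max(3, 4) = 4
n2.2 (Vik): max(2, 6) = 6
n2 (Bob): min(4, 6) = 4
n0 (Vik): max(5, 4) = 5
At n0, Vik picks n1 (highest: 5).
At n1, Bob picks n1.1 (lowest: 5).
At n1.1, Vik picks n1.1.1 (highest: 5).
Terminal value 5.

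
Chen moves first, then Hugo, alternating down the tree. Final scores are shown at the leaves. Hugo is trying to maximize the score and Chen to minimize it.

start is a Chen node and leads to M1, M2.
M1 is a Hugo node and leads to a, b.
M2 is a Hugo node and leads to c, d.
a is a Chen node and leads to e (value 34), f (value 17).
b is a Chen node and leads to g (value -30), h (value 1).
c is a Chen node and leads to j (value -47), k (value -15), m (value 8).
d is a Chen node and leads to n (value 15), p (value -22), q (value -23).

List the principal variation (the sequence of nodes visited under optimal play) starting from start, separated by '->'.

a (Chen): min(34, 17) = 17
b (Chen): min(-30, 1) = -30
M1 (Hugo): max(17, -30) = 17
c (Chen): min(-47, -15, 8) = -47
d (Chen): min(15, -22, -23) = -23
M2 (Hugo): max(-47, -23) = -23
start (Chen): min(17, -23) = -23
At start, Chen picks M2 (lowest: -23).
At M2, Hugo picks d (highest: -23).
At d, Chen picks q (lowest: -23).
Terminal value -23.

start -> M2 -> d -> q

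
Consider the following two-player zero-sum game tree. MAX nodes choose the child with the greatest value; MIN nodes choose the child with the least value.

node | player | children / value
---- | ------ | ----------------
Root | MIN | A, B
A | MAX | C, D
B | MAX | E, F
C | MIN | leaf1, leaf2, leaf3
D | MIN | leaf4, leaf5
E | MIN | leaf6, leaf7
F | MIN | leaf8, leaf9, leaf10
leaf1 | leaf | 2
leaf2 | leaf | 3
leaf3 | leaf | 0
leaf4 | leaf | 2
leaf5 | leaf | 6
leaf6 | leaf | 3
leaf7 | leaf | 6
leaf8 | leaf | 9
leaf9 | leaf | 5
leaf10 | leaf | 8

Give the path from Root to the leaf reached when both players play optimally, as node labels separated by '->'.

Root -> A -> D -> leaf4

C (MIN): min(2, 3, 0) = 0
D (MIN): min(2, 6) = 2
A (MAX): max(0, 2) = 2
E (MIN): min(3, 6) = 3
F (MIN): min(9, 5, 8) = 5
B (MAX): max(3, 5) = 5
Root (MIN): min(2, 5) = 2
At Root, MIN picks A (lowest: 2).
At A, MAX picks D (highest: 2).
At D, MIN picks leaf4 (lowest: 2).
Terminal value 2.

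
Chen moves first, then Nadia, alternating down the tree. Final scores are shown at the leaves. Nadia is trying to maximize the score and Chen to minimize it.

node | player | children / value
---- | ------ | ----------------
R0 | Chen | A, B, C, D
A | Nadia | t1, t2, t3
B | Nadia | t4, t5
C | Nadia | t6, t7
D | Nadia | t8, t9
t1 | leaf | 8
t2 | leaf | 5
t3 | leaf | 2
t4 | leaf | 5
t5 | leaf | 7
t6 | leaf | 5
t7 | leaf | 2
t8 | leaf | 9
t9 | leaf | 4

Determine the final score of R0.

A (Nadia): max(8, 5, 2) = 8
B (Nadia): max(5, 7) = 7
C (Nadia): max(5, 2) = 5
D (Nadia): max(9, 4) = 9
R0 (Chen): min(8, 7, 5, 9) = 5

5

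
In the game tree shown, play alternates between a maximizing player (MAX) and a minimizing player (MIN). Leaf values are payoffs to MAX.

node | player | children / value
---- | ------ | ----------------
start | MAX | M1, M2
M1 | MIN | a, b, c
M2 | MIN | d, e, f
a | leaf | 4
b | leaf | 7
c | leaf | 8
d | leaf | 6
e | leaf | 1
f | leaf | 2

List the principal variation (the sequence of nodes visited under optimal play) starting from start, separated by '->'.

start -> M1 -> a

M1 (MIN): min(4, 7, 8) = 4
M2 (MIN): min(6, 1, 2) = 1
start (MAX): max(4, 1) = 4
At start, MAX picks M1 (highest: 4).
At M1, MIN picks a (lowest: 4).
Terminal value 4.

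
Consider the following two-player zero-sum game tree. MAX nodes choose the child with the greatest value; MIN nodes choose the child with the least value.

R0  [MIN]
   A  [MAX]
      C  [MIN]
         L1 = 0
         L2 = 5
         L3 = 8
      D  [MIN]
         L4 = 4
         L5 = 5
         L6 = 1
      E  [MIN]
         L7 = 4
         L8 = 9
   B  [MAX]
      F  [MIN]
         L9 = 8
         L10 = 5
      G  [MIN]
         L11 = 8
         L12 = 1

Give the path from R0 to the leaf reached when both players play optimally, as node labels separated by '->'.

R0 -> A -> E -> L7

C (MIN): min(0, 5, 8) = 0
D (MIN): min(4, 5, 1) = 1
E (MIN): min(4, 9) = 4
A (MAX): max(0, 1, 4) = 4
F (MIN): min(8, 5) = 5
G (MIN): min(8, 1) = 1
B (MAX): max(5, 1) = 5
R0 (MIN): min(4, 5) = 4
At R0, MIN picks A (lowest: 4).
At A, MAX picks E (highest: 4).
At E, MIN picks L7 (lowest: 4).
Terminal value 4.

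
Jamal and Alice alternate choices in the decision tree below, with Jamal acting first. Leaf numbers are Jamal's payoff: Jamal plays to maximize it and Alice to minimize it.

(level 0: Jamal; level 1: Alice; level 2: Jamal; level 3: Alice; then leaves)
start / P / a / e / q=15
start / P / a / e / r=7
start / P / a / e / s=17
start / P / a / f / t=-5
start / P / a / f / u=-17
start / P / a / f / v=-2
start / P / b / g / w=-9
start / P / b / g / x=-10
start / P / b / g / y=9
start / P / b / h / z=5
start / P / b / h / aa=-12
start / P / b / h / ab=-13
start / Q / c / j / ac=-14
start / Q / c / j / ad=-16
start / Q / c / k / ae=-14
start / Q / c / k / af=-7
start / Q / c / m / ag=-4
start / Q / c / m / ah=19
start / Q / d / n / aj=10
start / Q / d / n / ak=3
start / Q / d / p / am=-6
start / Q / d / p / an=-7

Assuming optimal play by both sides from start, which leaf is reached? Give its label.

ag

e (Alice): min(15, 7, 17) = 7
f (Alice): min(-5, -17, -2) = -17
a (Jamal): max(7, -17) = 7
g (Alice): min(-9, -10, 9) = -10
h (Alice): min(5, -12, -13) = -13
b (Jamal): max(-10, -13) = -10
P (Alice): min(7, -10) = -10
j (Alice): min(-14, -16) = -16
k (Alice): min(-14, -7) = -14
m (Alice): min(-4, 19) = -4
c (Jamal): max(-16, -14, -4) = -4
n (Alice): min(10, 3) = 3
p (Alice): min(-6, -7) = -7
d (Jamal): max(3, -7) = 3
Q (Alice): min(-4, 3) = -4
start (Jamal): max(-10, -4) = -4
At start, Jamal picks Q (highest: -4).
At Q, Alice picks c (lowest: -4).
At c, Jamal picks m (highest: -4).
At m, Alice picks ag (lowest: -4).
Terminal value -4.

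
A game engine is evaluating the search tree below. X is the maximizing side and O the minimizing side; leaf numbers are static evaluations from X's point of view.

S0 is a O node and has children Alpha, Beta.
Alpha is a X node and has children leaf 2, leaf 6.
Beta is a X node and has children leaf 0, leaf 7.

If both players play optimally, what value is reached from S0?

Alpha (X): max(2, 6) = 6
Beta (X): max(0, 7) = 7
S0 (O): min(6, 7) = 6

6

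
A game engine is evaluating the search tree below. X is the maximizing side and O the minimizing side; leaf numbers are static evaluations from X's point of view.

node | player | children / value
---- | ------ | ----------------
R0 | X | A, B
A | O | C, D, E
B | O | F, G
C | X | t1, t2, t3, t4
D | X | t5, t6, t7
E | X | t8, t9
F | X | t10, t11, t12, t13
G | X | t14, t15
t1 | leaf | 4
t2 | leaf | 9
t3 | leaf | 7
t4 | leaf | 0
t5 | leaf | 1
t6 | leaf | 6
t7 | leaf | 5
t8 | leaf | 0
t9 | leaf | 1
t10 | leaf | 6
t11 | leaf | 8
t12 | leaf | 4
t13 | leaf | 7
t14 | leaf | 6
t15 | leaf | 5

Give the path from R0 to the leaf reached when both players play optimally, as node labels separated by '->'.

R0 -> B -> G -> t14

C (X): max(4, 9, 7, 0) = 9
D (X): max(1, 6, 5) = 6
E (X): max(0, 1) = 1
A (O): min(9, 6, 1) = 1
F (X): max(6, 8, 4, 7) = 8
G (X): max(6, 5) = 6
B (O): min(8, 6) = 6
R0 (X): max(1, 6) = 6
At R0, X picks B (highest: 6).
At B, O picks G (lowest: 6).
At G, X picks t14 (highest: 6).
Terminal value 6.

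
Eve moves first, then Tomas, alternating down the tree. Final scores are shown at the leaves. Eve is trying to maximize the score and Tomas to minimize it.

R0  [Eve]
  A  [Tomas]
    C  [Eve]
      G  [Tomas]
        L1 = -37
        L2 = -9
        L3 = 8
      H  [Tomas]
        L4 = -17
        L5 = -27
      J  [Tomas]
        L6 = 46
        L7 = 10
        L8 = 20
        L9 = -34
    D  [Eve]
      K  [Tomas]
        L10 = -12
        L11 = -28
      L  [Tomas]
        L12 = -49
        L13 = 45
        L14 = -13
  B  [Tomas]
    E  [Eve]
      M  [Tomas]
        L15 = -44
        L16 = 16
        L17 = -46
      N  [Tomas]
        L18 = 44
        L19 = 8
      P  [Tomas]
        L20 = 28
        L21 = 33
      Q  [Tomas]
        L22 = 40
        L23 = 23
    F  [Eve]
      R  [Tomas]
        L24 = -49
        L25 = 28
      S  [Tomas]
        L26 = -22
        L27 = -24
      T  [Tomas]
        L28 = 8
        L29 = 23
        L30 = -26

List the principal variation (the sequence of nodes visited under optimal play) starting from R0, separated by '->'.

R0 -> B -> F -> S -> L27

G (Tomas): min(-37, -9, 8) = -37
H (Tomas): min(-17, -27) = -27
J (Tomas): min(46, 10, 20, -34) = -34
C (Eve): max(-37, -27, -34) = -27
K (Tomas): min(-12, -28) = -28
L (Tomas): min(-49, 45, -13) = -49
D (Eve): max(-28, -49) = -28
A (Tomas): min(-27, -28) = -28
M (Tomas): min(-44, 16, -46) = -46
N (Tomas): min(44, 8) = 8
P (Tomas): min(28, 33) = 28
Q (Tomas): min(40, 23) = 23
E (Eve): max(-46, 8, 28, 23) = 28
R (Tomas): min(-49, 28) = -49
S (Tomas): min(-22, -24) = -24
T (Tomas): min(8, 23, -26) = -26
F (Eve): max(-49, -24, -26) = -24
B (Tomas): min(28, -24) = -24
R0 (Eve): max(-28, -24) = -24
At R0, Eve picks B (highest: -24).
At B, Tomas picks F (lowest: -24).
At F, Eve picks S (highest: -24).
At S, Tomas picks L27 (lowest: -24).
Terminal value -24.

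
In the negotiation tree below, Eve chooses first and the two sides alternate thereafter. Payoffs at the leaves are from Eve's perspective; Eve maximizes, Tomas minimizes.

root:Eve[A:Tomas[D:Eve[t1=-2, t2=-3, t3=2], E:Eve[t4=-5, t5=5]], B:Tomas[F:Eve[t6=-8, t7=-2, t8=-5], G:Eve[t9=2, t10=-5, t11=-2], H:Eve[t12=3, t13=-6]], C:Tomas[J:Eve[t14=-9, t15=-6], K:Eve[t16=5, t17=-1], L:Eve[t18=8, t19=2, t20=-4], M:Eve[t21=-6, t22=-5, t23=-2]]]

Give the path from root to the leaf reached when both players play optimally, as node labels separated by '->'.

root -> A -> D -> t3

D (Eve): max(-2, -3, 2) = 2
E (Eve): max(-5, 5) = 5
A (Tomas): min(2, 5) = 2
F (Eve): max(-8, -2, -5) = -2
G (Eve): max(2, -5, -2) = 2
H (Eve): max(3, -6) = 3
B (Tomas): min(-2, 2, 3) = -2
J (Eve): max(-9, -6) = -6
K (Eve): max(5, -1) = 5
L (Eve): max(8, 2, -4) = 8
M (Eve): max(-6, -5, -2) = -2
C (Tomas): min(-6, 5, 8, -2) = -6
root (Eve): max(2, -2, -6) = 2
At root, Eve picks A (highest: 2).
At A, Tomas picks D (lowest: 2).
At D, Eve picks t3 (highest: 2).
Terminal value 2.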